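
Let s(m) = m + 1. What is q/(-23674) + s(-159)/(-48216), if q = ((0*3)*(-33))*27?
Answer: 79/24108 ≈ 0.0032769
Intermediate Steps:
q = 0 (q = (0*(-33))*27 = 0*27 = 0)
s(m) = 1 + m
q/(-23674) + s(-159)/(-48216) = 0/(-23674) + (1 - 159)/(-48216) = 0*(-1/23674) - 158*(-1/48216) = 0 + 79/24108 = 79/24108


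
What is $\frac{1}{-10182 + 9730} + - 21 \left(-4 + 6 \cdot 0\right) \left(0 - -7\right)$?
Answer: $\frac{265775}{452} \approx 588.0$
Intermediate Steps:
$\frac{1}{-10182 + 9730} + - 21 \left(-4 + 6 \cdot 0\right) \left(0 - -7\right) = \frac{1}{-452} + - 21 \left(-4 + 0\right) \left(0 + 7\right) = - \frac{1}{452} + \left(-21\right) \left(-4\right) 7 = - \frac{1}{452} + 84 \cdot 7 = - \frac{1}{452} + 588 = \frac{265775}{452}$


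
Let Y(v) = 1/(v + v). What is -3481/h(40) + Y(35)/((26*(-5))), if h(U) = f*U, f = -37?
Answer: 1583781/673400 ≈ 2.3519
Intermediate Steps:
h(U) = -37*U
Y(v) = 1/(2*v)
-3481/h(40) + Y(35)/((26*(-5))) = -3481/((-37*40)) + ((½)/35)/((26*(-5))) = -3481/(-1480) + ((½)*(1/35))/(-130) = -3481*(-1/1480) + (1/70)*(-1/130) = 3481/1480 - 1/9100 = 1583781/673400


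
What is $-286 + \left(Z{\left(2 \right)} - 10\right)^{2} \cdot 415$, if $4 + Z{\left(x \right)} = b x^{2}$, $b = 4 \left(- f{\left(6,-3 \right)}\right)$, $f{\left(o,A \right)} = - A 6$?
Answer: $37849374$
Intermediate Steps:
$f{\left(o,A \right)} = - 6 A$
$b = -72$ ($b = 4 \left(- \left(-6\right) \left(-3\right)\right) = 4 \left(\left(-1\right) 18\right) = 4 \left(-18\right) = -72$)
$Z{\left(x \right)} = -4 - 72 x^{2}$
$-286 + \left(Z{\left(2 \right)} - 10\right)^{2} \cdot 415 = -286 + \left(\left(-4 - 72 \cdot 2^{2}\right) - 10\right)^{2} \cdot 415 = -286 + \left(\left(-4 - 288\right) - 10\right)^{2} \cdot 415 = -286 + \left(-292 - 10\right)^{2} \cdot 415 = -286 + \left(-302\right)^{2} \cdot 415 = -286 + 91204 \cdot 415 = -286 + 37849660 = 37849374$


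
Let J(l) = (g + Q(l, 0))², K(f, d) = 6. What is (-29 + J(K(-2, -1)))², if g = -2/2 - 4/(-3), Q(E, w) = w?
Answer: 67600/81 ≈ 834.57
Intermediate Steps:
g = ⅓ (g = -2*½ - 4*(-⅓) = -1 + 4/3 = ⅓ ≈ 0.33333)
J(l) = ⅑ (J(l) = (⅓ + 0)² = (⅓)² = ⅑)
(-29 + J(K(-2, -1)))² = (-29 + ⅑)² = (-260/9)² = 67600/81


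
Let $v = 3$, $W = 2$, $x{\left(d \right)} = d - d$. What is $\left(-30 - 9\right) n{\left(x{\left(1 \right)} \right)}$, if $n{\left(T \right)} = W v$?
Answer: $-234$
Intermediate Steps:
$x{\left(d \right)} = 0$
$n{\left(T \right)} = 6$ ($n{\left(T \right)} = 2 \cdot 3 = 6$)
$\left(-30 - 9\right) n{\left(x{\left(1 \right)} \right)} = \left(-30 - 9\right) 6 = \left(-39\right) 6 = -234$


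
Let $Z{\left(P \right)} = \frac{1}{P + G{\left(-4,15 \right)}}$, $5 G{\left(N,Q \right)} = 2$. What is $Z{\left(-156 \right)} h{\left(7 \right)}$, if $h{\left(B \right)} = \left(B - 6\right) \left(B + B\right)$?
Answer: $- \frac{35}{389} \approx -0.089974$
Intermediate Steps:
$G{\left(N,Q \right)} = \frac{2}{5}$ ($G{\left(N,Q \right)} = \frac{1}{5} \cdot 2 = \frac{2}{5}$)
$h{\left(B \right)} = 2 B \left(-6 + B\right)$ ($h{\left(B \right)} = \left(-6 + B\right) 2 B = 2 B \left(-6 + B\right)$)
$Z{\left(P \right)} = \frac{1}{\frac{2}{5} + P}$ ($Z{\left(P \right)} = \frac{1}{P + \frac{2}{5}} = \frac{1}{\frac{2}{5} + P}$)
$Z{\left(-156 \right)} h{\left(7 \right)} = \frac{5}{2 + 5 \left(-156\right)} 2 \cdot 7 \left(-6 + 7\right) = \frac{5}{2 - 780} \cdot 2 \cdot 7 \cdot 1 = \frac{5}{-778} \cdot 14 = 5 \left(- \frac{1}{778}\right) 14 = \left(- \frac{5}{778}\right) 14 = - \frac{35}{389}$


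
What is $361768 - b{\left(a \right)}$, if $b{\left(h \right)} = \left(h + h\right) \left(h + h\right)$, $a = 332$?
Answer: $-79128$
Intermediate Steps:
$b{\left(h \right)} = 4 h^{2}$ ($b{\left(h \right)} = 2 h 2 h = 4 h^{2}$)
$361768 - b{\left(a \right)} = 361768 - 4 \cdot 332^{2} = 361768 - 4 \cdot 110224 = 361768 - 440896 = -79128$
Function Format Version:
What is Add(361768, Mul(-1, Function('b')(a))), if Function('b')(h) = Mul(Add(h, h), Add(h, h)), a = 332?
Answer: -79128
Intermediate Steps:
Function('b')(h) = Mul(4, Pow(h, 2)) (Function('b')(h) = Mul(Mul(2, h), Mul(2, h)) = Mul(4, Pow(h, 2)))
Add(361768, Mul(-1, Function('b')(a))) = Add(361768, Mul(-1, Mul(4, Pow(332, 2)))) = Add(361768, Mul(-1, Mul(4, 110224))) = Add(361768, Mul(-1, 440896)) = Add(361768, -440896) = -79128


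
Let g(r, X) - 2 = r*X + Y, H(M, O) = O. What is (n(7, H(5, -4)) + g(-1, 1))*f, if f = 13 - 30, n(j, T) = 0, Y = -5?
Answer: 68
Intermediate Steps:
g(r, X) = -3 + X*r (g(r, X) = 2 + (r*X - 5) = 2 + (X*r - 5) = 2 + (-5 + X*r) = -3 + X*r)
f = -17
(n(7, H(5, -4)) + g(-1, 1))*f = (0 + (-3 + 1*(-1)))*(-17) = (0 + (-3 - 1))*(-17) = (0 - 4)*(-17) = -4*(-17) = 68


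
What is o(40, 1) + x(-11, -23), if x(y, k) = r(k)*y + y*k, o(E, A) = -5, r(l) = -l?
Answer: -5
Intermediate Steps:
x(y, k) = 0 (x(y, k) = (-k)*y + y*k = -k*y + k*y = 0)
o(40, 1) + x(-11, -23) = -5 + 0 = -5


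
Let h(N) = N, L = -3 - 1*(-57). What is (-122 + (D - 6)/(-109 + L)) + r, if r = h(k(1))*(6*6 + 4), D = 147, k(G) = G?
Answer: -4651/55 ≈ -84.564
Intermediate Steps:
L = 54 (L = -3 + 57 = 54)
r = 40 (r = 1*(6*6 + 4) = 1*(36 + 4) = 1*40 = 40)
(-122 + (D - 6)/(-109 + L)) + r = (-122 + (147 - 6)/(-109 + 54)) + 40 = (-122 + 141/(-55)) + 40 = (-122 + 141*(-1/55)) + 40 = (-122 - 141/55) + 40 = -6851/55 + 40 = -4651/55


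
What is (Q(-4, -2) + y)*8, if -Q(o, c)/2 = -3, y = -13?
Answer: -56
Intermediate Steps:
Q(o, c) = 6 (Q(o, c) = -2*(-3) = 6)
(Q(-4, -2) + y)*8 = (6 - 13)*8 = -7*8 = -56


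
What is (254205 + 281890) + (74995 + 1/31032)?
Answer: 18963344881/31032 ≈ 6.1109e+5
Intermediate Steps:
(254205 + 281890) + (74995 + 1/31032) = 536095 + (74995 + 1/31032) = 536095 + 2327244841/31032 = 18963344881/31032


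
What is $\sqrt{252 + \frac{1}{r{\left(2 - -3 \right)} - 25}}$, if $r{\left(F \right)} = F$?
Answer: $\frac{\sqrt{25195}}{10} \approx 15.873$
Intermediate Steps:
$\sqrt{252 + \frac{1}{r{\left(2 - -3 \right)} - 25}} = \sqrt{252 + \frac{1}{\left(2 - -3\right) - 25}} = \sqrt{252 + \frac{1}{\left(2 + 3\right) - 25}} = \sqrt{252 + \frac{1}{5 - 25}} = \sqrt{252 + \frac{1}{-20}} = \sqrt{252 - \frac{1}{20}} = \sqrt{\frac{5039}{20}} = \frac{\sqrt{25195}}{10}$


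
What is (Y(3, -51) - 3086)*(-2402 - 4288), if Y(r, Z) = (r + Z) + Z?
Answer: 21307650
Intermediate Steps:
Y(r, Z) = r + 2*Z (Y(r, Z) = (Z + r) + Z = r + 2*Z)
(Y(3, -51) - 3086)*(-2402 - 4288) = ((3 + 2*(-51)) - 3086)*(-2402 - 4288) = ((3 - 102) - 3086)*(-6690) = (-99 - 3086)*(-6690) = -3185*(-6690) = 21307650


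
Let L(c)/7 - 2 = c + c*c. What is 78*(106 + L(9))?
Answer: 58500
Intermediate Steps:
L(c) = 14 + 7*c + 7*c² (L(c) = 14 + 7*(c + c*c) = 14 + 7*(c + c²) = 14 + (7*c + 7*c²) = 14 + 7*c + 7*c²)
78*(106 + L(9)) = 78*(106 + (14 + 7*9 + 7*9²)) = 78*(106 + (14 + 63 + 7*81)) = 78*(106 + (14 + 63 + 567)) = 78*(106 + 644) = 78*750 = 58500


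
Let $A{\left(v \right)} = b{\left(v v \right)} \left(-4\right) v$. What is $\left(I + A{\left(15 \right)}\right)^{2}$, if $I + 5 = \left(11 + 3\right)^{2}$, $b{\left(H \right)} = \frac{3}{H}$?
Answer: $\frac{904401}{25} \approx 36176.0$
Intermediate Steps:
$I = 191$ ($I = -5 + \left(11 + 3\right)^{2} = -5 + 14^{2} = -5 + 196 = 191$)
$A{\left(v \right)} = - \frac{12}{v}$ ($A{\left(v \right)} = \frac{3}{v v} \left(-4\right) v = \frac{3}{v^{2}} \left(-4\right) v = - \frac{12}{v^{2}} v = - \frac{12}{v}$)
$\left(I + A{\left(15 \right)}\right)^{2} = \left(191 - \frac{12}{15}\right)^{2} = \left(191 - \frac{4}{5}\right)^{2} = \left(\frac{951}{5}\right)^{2} = \frac{904401}{25}$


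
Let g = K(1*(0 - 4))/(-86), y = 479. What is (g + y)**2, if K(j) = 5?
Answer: 1696533721/7396 ≈ 2.2939e+5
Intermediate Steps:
g = -5/86 (g = 5/(-86) = 5*(-1/86) = -5/86 ≈ -0.058140)
(g + y)**2 = (-5/86 + 479)**2 = (41189/86)**2 = 1696533721/7396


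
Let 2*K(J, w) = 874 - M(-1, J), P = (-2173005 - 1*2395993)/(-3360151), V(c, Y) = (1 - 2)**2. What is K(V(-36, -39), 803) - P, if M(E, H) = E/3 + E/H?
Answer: 4398171269/10080453 ≈ 436.31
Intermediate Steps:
M(E, H) = E/3 + E/H (M(E, H) = E*(1/3) + E/H = E/3 + E/H)
V(c, Y) = 1 (V(c, Y) = (-1)**2 = 1)
P = 4568998/3360151 (P = (-2173005 - 2395993)*(-1/3360151) = -4568998*(-1/3360151) = 4568998/3360151 ≈ 1.3598)
K(J, w) = 2623/6 + 1/(2*J) (K(J, w) = (874 - ((1/3)*(-1) - 1/J))/2 = (874 - (-1/3 - 1/J))/2 = (874 + (1/3 + 1/J))/2 = (2623/3 + 1/J)/2 = 2623/6 + 1/(2*J))
K(V(-36, -39), 803) - P = (1/6)*(3 + 2623*1)/1 - 1*4568998/3360151 = (1/6)*1*(3 + 2623) - 4568998/3360151 = (1/6)*1*2626 - 4568998/3360151 = 1313/3 - 4568998/3360151 = 4398171269/10080453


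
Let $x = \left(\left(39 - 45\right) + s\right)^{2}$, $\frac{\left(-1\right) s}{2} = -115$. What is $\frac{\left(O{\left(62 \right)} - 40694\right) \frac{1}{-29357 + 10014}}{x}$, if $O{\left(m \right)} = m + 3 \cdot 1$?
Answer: $\frac{1401}{33467392} \approx 4.1862 \cdot 10^{-5}$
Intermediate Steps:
$s = 230$ ($s = \left(-2\right) \left(-115\right) = 230$)
$O{\left(m \right)} = 3 + m$ ($O{\left(m \right)} = m + 3 = 3 + m$)
$x = 50176$ ($x = \left(\left(39 - 45\right) + 230\right)^{2} = \left(-6 + 230\right)^{2} = 224^{2} = 50176$)
$\frac{\left(O{\left(62 \right)} - 40694\right) \frac{1}{-29357 + 10014}}{x} = \frac{\left(\left(3 + 62\right) - 40694\right) \frac{1}{-29357 + 10014}}{50176} = \frac{65 - 40694}{-19343} \cdot \frac{1}{50176} = \left(-40629\right) \left(- \frac{1}{19343}\right) \frac{1}{50176} = \frac{1401}{667} \cdot \frac{1}{50176} = \frac{1401}{33467392}$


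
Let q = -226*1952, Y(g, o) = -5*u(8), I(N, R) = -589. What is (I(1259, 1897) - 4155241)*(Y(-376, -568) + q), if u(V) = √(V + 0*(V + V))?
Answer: 1833352716160 + 41558300*√2 ≈ 1.8334e+12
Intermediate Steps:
u(V) = √V (u(V) = √(V + 0*(2*V)) = √(V + 0) = √V)
Y(g, o) = -10*√2
q = -441152
(I(1259, 1897) - 4155241)*(Y(-376, -568) + q) = (-589 - 4155241)*(-10*√2 - 441152) = -4155830*(-441152 - 10*√2) = 1833352716160 + 41558300*√2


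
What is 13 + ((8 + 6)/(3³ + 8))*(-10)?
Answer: 9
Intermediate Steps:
13 + ((8 + 6)/(3³ + 8))*(-10) = 13 + (14/(27 + 8))*(-10) = 13 + (14/35)*(-10) = 13 + (14*(1/35))*(-10) = 13 + (⅖)*(-10) = 13 - 4 = 9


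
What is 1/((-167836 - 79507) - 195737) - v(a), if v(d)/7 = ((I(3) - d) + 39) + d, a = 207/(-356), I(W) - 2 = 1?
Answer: -130265521/443080 ≈ -294.00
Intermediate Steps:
I(W) = 3 (I(W) = 2 + 1 = 3)
a = -207/356 (a = 207*(-1/356) = -207/356 ≈ -0.58146)
v(d) = 294 (v(d) = 7*(((3 - d) + 39) + d) = 7*((42 - d) + d) = 7*42 = 294)
1/((-167836 - 79507) - 195737) - v(a) = 1/((-167836 - 79507) - 195737) - 1*294 = 1/(-247343 - 195737) - 294 = 1/(-443080) - 294 = -1/443080 - 294 = -130265521/443080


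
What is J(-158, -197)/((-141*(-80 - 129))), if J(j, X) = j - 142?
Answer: -100/9823 ≈ -0.010180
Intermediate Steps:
J(j, X) = -142 + j
J(-158, -197)/((-141*(-80 - 129))) = (-142 - 158)/((-141*(-80 - 129))) = -300/((-141*(-209))) = -300/29469 = -300*1/29469 = -100/9823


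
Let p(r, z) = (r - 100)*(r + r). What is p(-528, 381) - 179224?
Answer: 483944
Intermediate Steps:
p(r, z) = 2*r*(-100 + r) (p(r, z) = (-100 + r)*(2*r) = 2*r*(-100 + r))
p(-528, 381) - 179224 = 2*(-528)*(-100 - 528) - 179224 = 2*(-528)*(-628) - 179224 = 663168 - 179224 = 483944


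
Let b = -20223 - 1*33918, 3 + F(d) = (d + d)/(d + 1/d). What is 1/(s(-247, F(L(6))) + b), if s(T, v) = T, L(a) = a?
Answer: -1/54388 ≈ -1.8386e-5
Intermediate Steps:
F(d) = -3 + 2*d/(d + 1/d) (F(d) = -3 + (d + d)/(d + 1/d) = -3 + (2*d)/(d + 1/d) = -3 + 2*d/(d + 1/d))
b = -54141 (b = -20223 - 33918 = -54141)
1/(s(-247, F(L(6))) + b) = 1/(-247 - 54141) = 1/(-54388) = -1/54388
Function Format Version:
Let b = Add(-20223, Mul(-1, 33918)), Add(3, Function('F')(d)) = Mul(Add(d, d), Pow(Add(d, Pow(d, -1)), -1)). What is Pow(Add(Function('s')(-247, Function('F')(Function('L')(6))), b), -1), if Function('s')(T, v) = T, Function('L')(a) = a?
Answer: Rational(-1, 54388) ≈ -1.8386e-5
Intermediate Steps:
Function('F')(d) = Add(-3, Mul(2, d, Pow(Add(d, Pow(d, -1)), -1))) (Function('F')(d) = Add(-3, Mul(Add(d, d), Pow(Add(d, Pow(d, -1)), -1))) = Add(-3, Mul(Mul(2, d), Pow(Add(d, Pow(d, -1)), -1))) = Add(-3, Mul(2, d, Pow(Add(d, Pow(d, -1)), -1))))
b = -54141 (b = Add(-20223, -33918) = -54141)
Pow(Add(Function('s')(-247, Function('F')(Function('L')(6))), b), -1) = Pow(Add(-247, -54141), -1) = Pow(-54388, -1) = Rational(-1, 54388)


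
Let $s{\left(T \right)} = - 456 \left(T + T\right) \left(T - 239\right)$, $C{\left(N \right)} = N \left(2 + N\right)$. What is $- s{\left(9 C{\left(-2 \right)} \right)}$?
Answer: $0$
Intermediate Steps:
$s{\left(T \right)} = - 912 T \left(-239 + T\right)$ ($s{\left(T \right)} = - 456 \cdot 2 T \left(-239 + T\right) = - 912 T \left(-239 + T\right)$)
$- s{\left(9 C{\left(-2 \right)} \right)} = - 912 \cdot 9 \left(- 2 \left(2 - 2\right)\right) \left(239 - 9 \left(- 2 \left(2 - 2\right)\right)\right) = - 912 \cdot 9 \left(\left(-2\right) 0\right) \left(239 - 9 \left(\left(-2\right) 0\right)\right) = - 912 \cdot 9 \cdot 0 \left(239 - 9 \cdot 0\right) = - 912 \cdot 0 \left(239 - 0\right) = - 912 \cdot 0 \left(239 + 0\right) = - 912 \cdot 0 \cdot 239 = \left(-1\right) 0 = 0$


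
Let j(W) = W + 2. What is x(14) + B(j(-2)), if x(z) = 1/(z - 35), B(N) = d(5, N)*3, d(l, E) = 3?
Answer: 188/21 ≈ 8.9524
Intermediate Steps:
j(W) = 2 + W
B(N) = 9 (B(N) = 3*3 = 9)
x(z) = 1/(-35 + z)
x(14) + B(j(-2)) = 1/(-35 + 14) + 9 = 1/(-21) + 9 = -1/21 + 9 = 188/21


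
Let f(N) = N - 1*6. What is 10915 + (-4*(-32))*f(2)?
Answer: 10403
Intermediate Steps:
f(N) = -6 + N (f(N) = N - 6 = -6 + N)
10915 + (-4*(-32))*f(2) = 10915 + (-4*(-32))*(-6 + 2) = 10915 + 128*(-4) = 10915 - 512 = 10403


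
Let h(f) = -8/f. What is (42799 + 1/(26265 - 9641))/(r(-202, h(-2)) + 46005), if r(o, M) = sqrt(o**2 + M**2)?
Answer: 6546424798977/7036670572784 - 711490577*sqrt(10205)/17591676431960 ≈ 0.92624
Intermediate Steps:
r(o, M) = sqrt(M**2 + o**2)
(42799 + 1/(26265 - 9641))/(r(-202, h(-2)) + 46005) = (42799 + 1/(26265 - 9641))/(sqrt((-8/(-2))**2 + (-202)**2) + 46005) = (42799 + 1/16624)/(sqrt((-8*(-1/2))**2 + 40804) + 46005) = (42799 + 1/16624)/(sqrt(4**2 + 40804) + 46005) = 711490577/(16624*(sqrt(16 + 40804) + 46005)) = 711490577/(16624*(sqrt(40820) + 46005)) = 711490577/(16624*(2*sqrt(10205) + 46005)) = 711490577/(16624*(46005 + 2*sqrt(10205)))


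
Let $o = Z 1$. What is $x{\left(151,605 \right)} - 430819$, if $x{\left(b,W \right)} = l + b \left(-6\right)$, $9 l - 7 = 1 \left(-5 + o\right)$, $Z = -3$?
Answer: $- \frac{3885526}{9} \approx -4.3173 \cdot 10^{5}$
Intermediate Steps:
$o = -3$ ($o = \left(-3\right) 1 = -3$)
$l = - \frac{1}{9}$ ($l = \frac{7}{9} + \frac{1 \left(-5 - 3\right)}{9} = \frac{7}{9} + \frac{1 \left(-8\right)}{9} = \frac{7}{9} + \frac{1}{9} \left(-8\right) = \frac{7}{9} - \frac{8}{9} = - \frac{1}{9} \approx -0.11111$)
$x{\left(b,W \right)} = - \frac{1}{9} - 6 b$ ($x{\left(b,W \right)} = - \frac{1}{9} + b \left(-6\right) = - \frac{1}{9} - 6 b$)
$x{\left(151,605 \right)} - 430819 = \left(- \frac{1}{9} - 906\right) - 430819 = - \frac{8155}{9} - 430819 = - \frac{3885526}{9}$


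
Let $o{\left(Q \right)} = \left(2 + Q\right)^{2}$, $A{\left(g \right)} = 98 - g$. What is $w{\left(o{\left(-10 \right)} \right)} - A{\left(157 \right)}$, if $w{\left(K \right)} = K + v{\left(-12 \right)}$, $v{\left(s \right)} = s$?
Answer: $111$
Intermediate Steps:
$w{\left(K \right)} = -12 + K$ ($w{\left(K \right)} = K - 12 = -12 + K$)
$w{\left(o{\left(-10 \right)} \right)} - A{\left(157 \right)} = \left(-12 + \left(2 - 10\right)^{2}\right) - \left(98 - 157\right) = \left(-12 + \left(-8\right)^{2}\right) - \left(98 - 157\right) = \left(-12 + 64\right) - -59 = 52 + 59 = 111$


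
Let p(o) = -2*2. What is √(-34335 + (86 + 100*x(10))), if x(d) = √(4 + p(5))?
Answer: I*√34249 ≈ 185.06*I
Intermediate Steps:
p(o) = -4
x(d) = 0 (x(d) = √(4 - 4) = √0 = 0)
√(-34335 + (86 + 100*x(10))) = √(-34335 + (86 + 100*0)) = √(-34335 + (86 + 0)) = √(-34335 + 86) = √(-34249) = I*√34249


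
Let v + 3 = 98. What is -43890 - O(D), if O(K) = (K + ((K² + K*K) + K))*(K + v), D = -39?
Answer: -209874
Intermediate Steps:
v = 95 (v = -3 + 98 = 95)
O(K) = (95 + K)*(2*K + 2*K²) (O(K) = (K + ((K² + K*K) + K))*(K + 95) = (K + ((K² + K²) + K))*(95 + K) = (K + (2*K² + K))*(95 + K) = (K + (K + 2*K²))*(95 + K) = (2*K + 2*K²)*(95 + K) = (95 + K)*(2*K + 2*K²))
-43890 - O(D) = -43890 - 2*(-39)*(95 + (-39)² + 96*(-39)) = -43890 - 2*(-39)*(95 + 1521 - 3744) = -43890 - 2*(-39)*(-2128) = -43890 - 1*165984 = -43890 - 165984 = -209874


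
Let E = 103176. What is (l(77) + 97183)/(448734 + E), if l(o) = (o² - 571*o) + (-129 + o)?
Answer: 59093/551910 ≈ 0.10707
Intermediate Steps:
l(o) = -129 + o² - 570*o
(l(77) + 97183)/(448734 + E) = ((-129 + 77² - 570*77) + 97183)/(448734 + 103176) = ((-129 + 5929 - 43890) + 97183)/551910 = (-38090 + 97183)*(1/551910) = 59093*(1/551910) = 59093/551910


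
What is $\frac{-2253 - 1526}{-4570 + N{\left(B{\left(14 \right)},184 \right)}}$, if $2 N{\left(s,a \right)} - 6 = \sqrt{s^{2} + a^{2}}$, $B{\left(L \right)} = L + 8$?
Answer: $\frac{17258693}{20848904} + \frac{3779 \sqrt{8585}}{20848904} \approx 0.84459$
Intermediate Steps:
$B{\left(L \right)} = 8 + L$
$N{\left(s,a \right)} = 3 + \frac{\sqrt{a^{2} + s^{2}}}{2}$ ($N{\left(s,a \right)} = 3 + \frac{\sqrt{s^{2} + a^{2}}}{2} = 3 + \frac{\sqrt{a^{2} + s^{2}}}{2}$)
$\frac{-2253 - 1526}{-4570 + N{\left(B{\left(14 \right)},184 \right)}} = \frac{-2253 - 1526}{-4570 + \left(3 + \frac{\sqrt{184^{2} + \left(8 + 14\right)^{2}}}{2}\right)} = - \frac{3779}{-4570 + \left(3 + \frac{\sqrt{33856 + 22^{2}}}{2}\right)} = - \frac{3779}{-4570 + \left(3 + \frac{\sqrt{33856 + 484}}{2}\right)} = - \frac{3779}{-4570 + \left(3 + \frac{\sqrt{34340}}{2}\right)} = - \frac{3779}{-4570 + \left(3 + \frac{2 \sqrt{8585}}{2}\right)} = - \frac{3779}{-4570 + \left(3 + \sqrt{8585}\right)} = - \frac{3779}{-4567 + \sqrt{8585}}$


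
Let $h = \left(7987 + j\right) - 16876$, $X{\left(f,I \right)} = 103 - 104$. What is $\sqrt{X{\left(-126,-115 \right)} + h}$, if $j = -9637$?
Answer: $i \sqrt{18527} \approx 136.11 i$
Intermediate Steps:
$X{\left(f,I \right)} = -1$
$h = -18526$ ($h = \left(7987 - 9637\right) - 16876 = -1650 - 16876 = -18526$)
$\sqrt{X{\left(-126,-115 \right)} + h} = \sqrt{-1 - 18526} = \sqrt{-18527} = i \sqrt{18527}$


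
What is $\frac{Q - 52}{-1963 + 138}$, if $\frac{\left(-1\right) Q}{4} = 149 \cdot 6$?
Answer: $\frac{3628}{1825} \approx 1.9879$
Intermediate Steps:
$Q = -3576$ ($Q = - 4 \cdot 149 \cdot 6 = \left(-4\right) 894 = -3576$)
$\frac{Q - 52}{-1963 + 138} = \frac{-3576 - 52}{-1963 + 138} = \frac{-3576 - 52}{-1825} = \left(-3576 - 52\right) \left(- \frac{1}{1825}\right) = \left(-3628\right) \left(- \frac{1}{1825}\right) = \frac{3628}{1825}$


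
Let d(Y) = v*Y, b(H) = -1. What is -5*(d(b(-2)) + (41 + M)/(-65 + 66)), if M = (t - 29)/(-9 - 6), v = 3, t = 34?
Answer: -565/3 ≈ -188.33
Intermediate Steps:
M = -⅓ (M = (34 - 29)/(-9 - 6) = 5/(-15) = 5*(-1/15) = -⅓ ≈ -0.33333)
d(Y) = 3*Y
-5*(d(b(-2)) + (41 + M)/(-65 + 66)) = -5*(3*(-1) + (41 - ⅓)/(-65 + 66)) = -5*(-3 + (122/3)/1) = -5*(-3 + (122/3)*1) = -5*(-3 + 122/3) = -5*113/3 = -565/3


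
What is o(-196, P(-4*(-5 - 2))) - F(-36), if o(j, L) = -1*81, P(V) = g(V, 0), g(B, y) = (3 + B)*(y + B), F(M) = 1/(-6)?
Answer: -485/6 ≈ -80.833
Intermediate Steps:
F(M) = -1/6
g(B, y) = (3 + B)*(B + y)
P(V) = V**2 + 3*V (P(V) = V**2 + 3*V + 3*0 + V*0 = V**2 + 3*V + 0 + 0 = V**2 + 3*V)
o(j, L) = -81
o(-196, P(-4*(-5 - 2))) - F(-36) = -81 - 1*(-1/6) = -81 + 1/6 = -485/6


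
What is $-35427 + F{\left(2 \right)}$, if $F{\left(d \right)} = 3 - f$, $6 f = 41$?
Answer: $- \frac{212585}{6} \approx -35431.0$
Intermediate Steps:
$f = \frac{41}{6}$ ($f = \frac{1}{6} \cdot 41 = \frac{41}{6} \approx 6.8333$)
$F{\left(d \right)} = - \frac{23}{6}$ ($F{\left(d \right)} = 3 - \frac{41}{6} = - \frac{23}{6}$)
$-35427 + F{\left(2 \right)} = -35427 - \frac{23}{6} = - \frac{212585}{6}$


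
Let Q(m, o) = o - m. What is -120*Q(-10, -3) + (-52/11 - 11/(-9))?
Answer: -83507/99 ≈ -843.50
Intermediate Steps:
-120*Q(-10, -3) + (-52/11 - 11/(-9)) = -120*(-3 - 1*(-10)) + (-52/11 - 11/(-9)) = -120*(-3 + 10) + (-52*1/11 - 11*(-⅑)) = -120*7 + (-52/11 + 11/9) = -840 - 347/99 = -83507/99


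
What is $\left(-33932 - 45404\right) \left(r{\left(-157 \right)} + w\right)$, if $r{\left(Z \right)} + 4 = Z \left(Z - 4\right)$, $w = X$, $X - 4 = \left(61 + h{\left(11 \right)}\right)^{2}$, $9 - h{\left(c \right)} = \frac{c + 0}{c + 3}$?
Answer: $- \frac{116886780002}{49} \approx -2.3854 \cdot 10^{9}$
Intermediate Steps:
$h{\left(c \right)} = 9 - \frac{c}{3 + c}$ ($h{\left(c \right)} = 9 - \frac{c + 0}{c + 3} = 9 - \frac{c}{3 + c}$)
$X = \frac{939745}{196}$ ($X = 4 + \left(61 + \frac{27 + 8 \cdot 11}{3 + 11}\right)^{2} = 4 + \left(61 + \frac{27 + 88}{14}\right)^{2} = 4 + \left(61 + \frac{1}{14} \cdot 115\right)^{2} = 4 + \left(61 + \frac{115}{14}\right)^{2} = 4 + \left(\frac{969}{14}\right)^{2} = 4 + \frac{938961}{196} = \frac{939745}{196} \approx 4794.6$)
$w = \frac{939745}{196} \approx 4794.6$
$r{\left(Z \right)} = -4 + Z \left(-4 + Z\right)$ ($r{\left(Z \right)} = -4 + Z \left(Z - 4\right) = -4 + Z \left(-4 + Z\right)$)
$\left(-33932 - 45404\right) \left(r{\left(-157 \right)} + w\right) = \left(-33932 - 45404\right) \left(\left(-4 + \left(-157\right)^{2} - -628\right) + \frac{939745}{196}\right) = - 79336 \left(\left(-4 + 24649 + 628\right) + \frac{939745}{196}\right) = - 79336 \left(25273 + \frac{939745}{196}\right) = \left(-79336\right) \frac{5893253}{196} = - \frac{116886780002}{49}$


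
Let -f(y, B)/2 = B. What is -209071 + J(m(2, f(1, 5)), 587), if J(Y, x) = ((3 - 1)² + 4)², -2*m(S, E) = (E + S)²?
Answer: -209007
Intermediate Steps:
f(y, B) = -2*B
m(S, E) = -(E + S)²/2
J(Y, x) = 64 (J(Y, x) = (2² + 4)² = (4 + 4)² = 8² = 64)
-209071 + J(m(2, f(1, 5)), 587) = -209071 + 64 = -209007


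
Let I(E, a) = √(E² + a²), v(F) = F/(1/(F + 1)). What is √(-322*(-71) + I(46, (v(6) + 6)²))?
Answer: √(22862 + 2*√1327633) ≈ 158.64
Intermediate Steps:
v(F) = F*(1 + F) (v(F) = F/(1/(1 + F)) = F*(1 + F))
√(-322*(-71) + I(46, (v(6) + 6)²)) = √(-322*(-71) + √(46² + ((6*(1 + 6) + 6)²)²)) = √(22862 + √(2116 + ((6*7 + 6)²)²)) = √(22862 + √(2116 + ((42 + 6)²)²)) = √(22862 + √(2116 + (48²)²)) = √(22862 + √(2116 + 2304²)) = √(22862 + √(2116 + 5308416)) = √(22862 + √5310532) = √(22862 + 2*√1327633)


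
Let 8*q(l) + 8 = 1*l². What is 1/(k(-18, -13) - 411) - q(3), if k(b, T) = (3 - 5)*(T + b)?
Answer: -357/2792 ≈ -0.12787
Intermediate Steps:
k(b, T) = -2*T - 2*b (k(b, T) = -2*(T + b) = -2*T - 2*b)
q(l) = -1 + l²/8 (q(l) = -1 + (1*l²)/8 = -1 + l²/8)
1/(k(-18, -13) - 411) - q(3) = 1/((-2*(-13) - 2*(-18)) - 411) - (-1 + (⅛)*3²) = 1/((26 + 36) - 411) - (-1 + (⅛)*9) = 1/(62 - 411) - (-1 + 9/8) = 1/(-349) - 1*⅛ = -1/349 - ⅛ = -357/2792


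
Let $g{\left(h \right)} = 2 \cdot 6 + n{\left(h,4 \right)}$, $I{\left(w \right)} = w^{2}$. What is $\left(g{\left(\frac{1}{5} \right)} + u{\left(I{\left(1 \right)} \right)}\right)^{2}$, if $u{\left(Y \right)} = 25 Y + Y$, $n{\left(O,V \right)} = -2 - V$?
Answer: $1024$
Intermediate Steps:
$g{\left(h \right)} = 6$ ($g{\left(h \right)} = 2 \cdot 6 - 6 = 12 - 6 = 6$)
$u{\left(Y \right)} = 26 Y$
$\left(g{\left(\frac{1}{5} \right)} + u{\left(I{\left(1 \right)} \right)}\right)^{2} = \left(6 + 26 \cdot 1^{2}\right)^{2} = \left(6 + 26 \cdot 1\right)^{2} = \left(6 + 26\right)^{2} = 32^{2} = 1024$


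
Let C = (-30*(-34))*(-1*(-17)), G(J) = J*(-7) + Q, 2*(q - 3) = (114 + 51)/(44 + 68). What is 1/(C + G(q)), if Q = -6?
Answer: 32/553851 ≈ 5.7777e-5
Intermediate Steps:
q = 837/224 (q = 3 + ((114 + 51)/(44 + 68))/2 = 3 + (165/112)/2 = 3 + (165*(1/112))/2 = 3 + (1/2)*(165/112) = 3 + 165/224 = 837/224 ≈ 3.7366)
G(J) = -6 - 7*J (G(J) = J*(-7) - 6 = -7*J - 6 = -6 - 7*J)
C = 17340 (C = 1020*17 = 17340)
1/(C + G(q)) = 1/(17340 + (-6 - 7*837/224)) = 1/(17340 + (-6 - 837/32)) = 1/(17340 - 1029/32) = 1/(553851/32) = 32/553851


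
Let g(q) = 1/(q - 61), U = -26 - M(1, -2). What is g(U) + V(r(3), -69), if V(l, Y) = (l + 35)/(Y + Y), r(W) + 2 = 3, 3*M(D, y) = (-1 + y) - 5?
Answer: -3/11 ≈ -0.27273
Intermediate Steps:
M(D, y) = -2 + y/3 (M(D, y) = ((-1 + y) - 5)/3 = (-6 + y)/3 = -2 + y/3)
r(W) = 1 (r(W) = -2 + 3 = 1)
U = -70/3 (U = -26 - (-2 + (1/3)*(-2)) = -26 - (-2 - 2/3) = -26 - 1*(-8/3) = -26 + 8/3 = -70/3 ≈ -23.333)
V(l, Y) = (35 + l)/(2*Y) (V(l, Y) = (35 + l)/((2*Y)) = (35 + l)*(1/(2*Y)) = (35 + l)/(2*Y))
g(q) = 1/(-61 + q)
g(U) + V(r(3), -69) = 1/(-61 - 70/3) + (1/2)*(35 + 1)/(-69) = 1/(-253/3) + (1/2)*(-1/69)*36 = -3/253 - 6/23 = -3/11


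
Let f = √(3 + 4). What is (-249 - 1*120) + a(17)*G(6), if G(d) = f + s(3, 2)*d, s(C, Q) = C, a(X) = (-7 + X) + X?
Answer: 117 + 27*√7 ≈ 188.44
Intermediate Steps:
a(X) = -7 + 2*X
f = √7 ≈ 2.6458
G(d) = √7 + 3*d
(-249 - 1*120) + a(17)*G(6) = (-249 - 1*120) + (-7 + 2*17)*(√7 + 3*6) = (-249 - 120) + (-7 + 34)*(√7 + 18) = -369 + 27*(18 + √7) = -369 + (486 + 27*√7) = 117 + 27*√7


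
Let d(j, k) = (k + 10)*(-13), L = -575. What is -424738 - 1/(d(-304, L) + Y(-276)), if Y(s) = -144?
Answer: -3058538339/7201 ≈ -4.2474e+5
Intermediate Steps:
d(j, k) = -130 - 13*k (d(j, k) = (10 + k)*(-13) = -130 - 13*k)
-424738 - 1/(d(-304, L) + Y(-276)) = -424738 - 1/((-130 - 13*(-575)) - 144) = -424738 - 1/((-130 + 7475) - 144) = -424738 - 1/(7345 - 144) = -424738 - 1/7201 = -3058538339/7201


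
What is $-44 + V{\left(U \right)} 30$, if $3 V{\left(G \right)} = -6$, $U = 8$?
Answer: $-104$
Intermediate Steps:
$V{\left(G \right)} = -2$ ($V{\left(G \right)} = \frac{1}{3} \left(-6\right) = -2$)
$-44 + V{\left(U \right)} 30 = -44 - 60 = -104$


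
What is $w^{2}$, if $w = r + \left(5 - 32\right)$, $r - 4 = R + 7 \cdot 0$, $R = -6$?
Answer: $841$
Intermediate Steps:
$r = -2$ ($r = 4 + \left(-6 + 7 \cdot 0\right) = 4 + \left(-6 + 0\right) = 4 - 6 = -2$)
$w = -29$ ($w = -2 + \left(5 - 32\right) = -2 - 27 = -29$)
$w^{2} = \left(-29\right)^{2} = 841$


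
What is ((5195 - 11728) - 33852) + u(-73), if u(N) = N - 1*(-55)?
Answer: -40403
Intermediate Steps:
u(N) = 55 + N (u(N) = N + 55 = 55 + N)
((5195 - 11728) - 33852) + u(-73) = ((5195 - 11728) - 33852) + (55 - 73) = (-6533 - 33852) - 18 = -40385 - 18 = -40403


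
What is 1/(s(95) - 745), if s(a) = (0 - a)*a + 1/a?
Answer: -95/928149 ≈ -0.00010235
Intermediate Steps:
s(a) = 1/a - a**2 (s(a) = (-a)*a + 1/a = -a**2 + 1/a = 1/a - a**2)
1/(s(95) - 745) = 1/((1 - 1*95**3)/95 - 745) = 1/((1 - 1*857375)/95 - 745) = 1/((1 - 857375)/95 - 745) = 1/((1/95)*(-857374) - 745) = 1/(-857374/95 - 745) = 1/(-928149/95) = -95/928149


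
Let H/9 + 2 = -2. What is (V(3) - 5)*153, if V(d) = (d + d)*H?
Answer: -33813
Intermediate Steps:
H = -36 (H = -18 + 9*(-2) = -18 - 18 = -36)
V(d) = -72*d (V(d) = (d + d)*(-36) = (2*d)*(-36) = -72*d)
(V(3) - 5)*153 = (-72*3 - 5)*153 = (-216 - 5)*153 = -221*153 = -33813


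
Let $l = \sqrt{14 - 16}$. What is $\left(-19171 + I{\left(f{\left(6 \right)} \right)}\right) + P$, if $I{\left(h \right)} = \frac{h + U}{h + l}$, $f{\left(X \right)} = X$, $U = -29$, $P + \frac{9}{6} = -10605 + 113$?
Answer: $\frac{- 59329 \sqrt{2} + 356020 i}{2 \left(\sqrt{2} - 6 i\right)} \approx -29668.0 + 0.85597 i$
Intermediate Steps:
$P = - \frac{20987}{2}$ ($P = - \frac{3}{2} + \left(-10605 + 113\right) = - \frac{3}{2} - 10492 = - \frac{20987}{2} \approx -10494.0$)
$l = i \sqrt{2}$ ($l = \sqrt{-2} = i \sqrt{2} \approx 1.4142 i$)
$I{\left(h \right)} = \frac{-29 + h}{h + i \sqrt{2}}$ ($I{\left(h \right)} = \frac{h - 29}{h + i \sqrt{2}} = \frac{-29 + h}{h + i \sqrt{2}}$)
$\left(-19171 + I{\left(f{\left(6 \right)} \right)}\right) + P = \left(-19171 + \frac{-29 + 6}{6 + i \sqrt{2}}\right) - \frac{20987}{2} = \left(-19171 + \frac{1}{6 + i \sqrt{2}} \left(-23\right)\right) - \frac{20987}{2} = \left(-19171 - \frac{23}{6 + i \sqrt{2}}\right) - \frac{20987}{2} = - \frac{59329}{2} - \frac{23}{6 + i \sqrt{2}}$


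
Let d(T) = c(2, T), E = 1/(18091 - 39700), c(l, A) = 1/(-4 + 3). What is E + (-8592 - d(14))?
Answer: -185642920/21609 ≈ -8591.0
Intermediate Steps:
c(l, A) = -1 (c(l, A) = 1/(-1) = -1)
E = -1/21609 (E = 1/(-21609) = -1/21609 ≈ -4.6277e-5)
d(T) = -1
E + (-8592 - d(14)) = -1/21609 + (-8592 - 1*(-1)) = -1/21609 + (-8592 + 1) = -1/21609 - 8591 = -185642920/21609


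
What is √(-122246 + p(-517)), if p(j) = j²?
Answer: √145043 ≈ 380.85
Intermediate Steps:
√(-122246 + p(-517)) = √(-122246 + (-517)²) = √(-122246 + 267289) = √145043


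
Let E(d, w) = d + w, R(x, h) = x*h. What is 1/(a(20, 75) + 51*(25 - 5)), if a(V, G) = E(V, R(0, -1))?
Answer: 1/1040 ≈ 0.00096154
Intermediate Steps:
R(x, h) = h*x
a(V, G) = V (a(V, G) = V - 1*0 = V + 0 = V)
1/(a(20, 75) + 51*(25 - 5)) = 1/(20 + 51*(25 - 5)) = 1/(20 + 51*20) = 1/(20 + 1020) = 1/1040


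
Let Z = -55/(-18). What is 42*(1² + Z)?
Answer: 511/3 ≈ 170.33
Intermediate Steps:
Z = 55/18 (Z = -55*(-1/18) = 55/18 ≈ 3.0556)
42*(1² + Z) = 42*(1² + 55/18) = 42*(1 + 55/18) = 42*(73/18) = 511/3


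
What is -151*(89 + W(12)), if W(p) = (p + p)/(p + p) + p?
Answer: -15402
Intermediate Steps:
W(p) = 1 + p (W(p) = (2*p)/((2*p)) + p = (2*p)*(1/(2*p)) + p = 1 + p)
-151*(89 + W(12)) = -151*(89 + (1 + 12)) = -151*(89 + 13) = -151*102 = -15402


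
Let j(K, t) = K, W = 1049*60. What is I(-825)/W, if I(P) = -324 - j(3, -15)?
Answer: -109/20980 ≈ -0.0051954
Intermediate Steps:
W = 62940
I(P) = -327 (I(P) = -324 - 1*3 = -324 - 3 = -327)
I(-825)/W = -327/62940 = -327*1/62940 = -109/20980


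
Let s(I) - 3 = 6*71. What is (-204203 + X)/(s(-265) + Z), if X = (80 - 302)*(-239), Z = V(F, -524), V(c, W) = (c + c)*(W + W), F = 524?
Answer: 30229/219575 ≈ 0.13767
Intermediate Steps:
s(I) = 429 (s(I) = 3 + 6*71 = 3 + 426 = 429)
V(c, W) = 4*W*c (V(c, W) = (2*c)*(2*W) = 4*W*c)
Z = -1098304 (Z = 4*(-524)*524 = -1098304)
X = 53058 (X = -222*(-239) = 53058)
(-204203 + X)/(s(-265) + Z) = (-204203 + 53058)/(429 - 1098304) = -151145/(-1097875) = -151145*(-1/1097875) = 30229/219575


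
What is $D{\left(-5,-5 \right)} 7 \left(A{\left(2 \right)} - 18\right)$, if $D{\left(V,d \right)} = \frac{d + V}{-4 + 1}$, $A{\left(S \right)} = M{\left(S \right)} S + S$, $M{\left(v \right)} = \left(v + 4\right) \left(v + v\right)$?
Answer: $\frac{2240}{3} \approx 746.67$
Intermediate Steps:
$M{\left(v \right)} = 2 v \left(4 + v\right)$ ($M{\left(v \right)} = \left(4 + v\right) 2 v = 2 v \left(4 + v\right)$)
$A{\left(S \right)} = S + 2 S^{2} \left(4 + S\right)$ ($A{\left(S \right)} = 2 S \left(4 + S\right) S + S = 2 S^{2} \left(4 + S\right) + S = S + 2 S^{2} \left(4 + S\right)$)
$D{\left(V,d \right)} = - \frac{V}{3} - \frac{d}{3}$ ($D{\left(V,d \right)} = \frac{V + d}{-3} = \left(V + d\right) \left(- \frac{1}{3}\right) = - \frac{V}{3} - \frac{d}{3}$)
$D{\left(-5,-5 \right)} 7 \left(A{\left(2 \right)} - 18\right) = \left(\left(- \frac{1}{3}\right) \left(-5\right) - - \frac{5}{3}\right) 7 \left(2 \left(1 + 2 \cdot 2 \left(4 + 2\right)\right) - 18\right) = \left(\frac{5}{3} + \frac{5}{3}\right) 7 \left(2 \left(1 + 2 \cdot 2 \cdot 6\right) - 18\right) = \frac{10}{3} \cdot 7 \left(2 \left(1 + 24\right) - 18\right) = \frac{70 \left(2 \cdot 25 - 18\right)}{3} = \frac{70 \left(50 - 18\right)}{3} = \frac{70}{3} \cdot 32 = \frac{2240}{3}$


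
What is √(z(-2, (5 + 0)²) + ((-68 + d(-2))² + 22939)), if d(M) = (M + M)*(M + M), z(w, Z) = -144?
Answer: √25499 ≈ 159.68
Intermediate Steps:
d(M) = 4*M² (d(M) = (2*M)*(2*M) = 4*M²)
√(z(-2, (5 + 0)²) + ((-68 + d(-2))² + 22939)) = √(-144 + ((-68 + 4*(-2)²)² + 22939)) = √(-144 + ((-68 + 4*4)² + 22939)) = √(-144 + ((-68 + 16)² + 22939)) = √(-144 + ((-52)² + 22939)) = √(-144 + (2704 + 22939)) = √(-144 + 25643) = √25499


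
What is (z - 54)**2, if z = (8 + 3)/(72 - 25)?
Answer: 6385729/2209 ≈ 2890.8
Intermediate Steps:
z = 11/47 ≈ 0.23404
(z - 54)**2 = (11/47 - 54)**2 = (-2527/47)**2 = 6385729/2209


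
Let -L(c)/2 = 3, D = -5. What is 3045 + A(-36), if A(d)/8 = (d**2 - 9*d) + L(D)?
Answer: 15957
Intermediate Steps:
L(c) = -6 (L(c) = -2*3 = -6)
A(d) = -48 - 72*d + 8*d**2 (A(d) = 8*((d**2 - 9*d) - 6) = 8*(-6 + d**2 - 9*d) = -48 - 72*d + 8*d**2)
3045 + A(-36) = 3045 + (-48 - 72*(-36) + 8*(-36)**2) = 3045 + (-48 + 2592 + 8*1296) = 3045 + (-48 + 2592 + 10368) = 3045 + 12912 = 15957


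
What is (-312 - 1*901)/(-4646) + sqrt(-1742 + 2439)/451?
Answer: 1213/4646 + sqrt(697)/451 ≈ 0.31962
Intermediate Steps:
(-312 - 1*901)/(-4646) + sqrt(-1742 + 2439)/451 = (-312 - 901)*(-1/4646) + sqrt(697)*(1/451) = -1213*(-1/4646) + sqrt(697)/451 = 1213/4646 + sqrt(697)/451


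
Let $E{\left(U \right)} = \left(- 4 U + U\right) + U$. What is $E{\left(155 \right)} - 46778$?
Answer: $-47088$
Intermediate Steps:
$E{\left(U \right)} = - 2 U$ ($E{\left(U \right)} = - 3 U + U = - 2 U$)
$E{\left(155 \right)} - 46778 = \left(-2\right) 155 - 46778 = -310 - 46778 = -47088$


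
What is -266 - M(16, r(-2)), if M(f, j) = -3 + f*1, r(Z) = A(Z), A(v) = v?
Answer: -279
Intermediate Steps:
r(Z) = Z
M(f, j) = -3 + f
-266 - M(16, r(-2)) = -266 - (-3 + 16) = -266 - 1*13 = -266 - 13 = -279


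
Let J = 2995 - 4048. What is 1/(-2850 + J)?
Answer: -1/3903 ≈ -0.00025621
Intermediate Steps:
J = -1053
1/(-2850 + J) = 1/(-2850 - 1053) = 1/(-3903) = -1/3903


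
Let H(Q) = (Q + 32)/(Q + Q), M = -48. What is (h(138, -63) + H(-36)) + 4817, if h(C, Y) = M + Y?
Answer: 84709/18 ≈ 4706.1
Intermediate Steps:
h(C, Y) = -48 + Y
H(Q) = (32 + Q)/(2*Q) (H(Q) = (32 + Q)/((2*Q)) = (32 + Q)*(1/(2*Q)) = (32 + Q)/(2*Q))
(h(138, -63) + H(-36)) + 4817 = ((-48 - 63) + (½)*(32 - 36)/(-36)) + 4817 = (-111 + (½)*(-1/36)*(-4)) + 4817 = (-111 + 1/18) + 4817 = -1997/18 + 4817 = 84709/18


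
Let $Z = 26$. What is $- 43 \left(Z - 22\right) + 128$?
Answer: $-44$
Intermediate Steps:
$- 43 \left(Z - 22\right) + 128 = - 43 \left(26 - 22\right) + 128 = \left(-43\right) 4 + 128 = -172 + 128 = -44$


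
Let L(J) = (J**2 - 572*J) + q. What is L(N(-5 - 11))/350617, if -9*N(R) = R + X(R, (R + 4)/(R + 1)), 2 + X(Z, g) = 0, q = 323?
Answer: -817/350617 ≈ -0.0023302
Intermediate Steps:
X(Z, g) = -2 (X(Z, g) = -2 + 0 = -2)
N(R) = 2/9 - R/9 (N(R) = -(R - 2)/9 = -(-2 + R)/9 = 2/9 - R/9)
L(J) = 323 + J**2 - 572*J (L(J) = (J**2 - 572*J) + 323 = 323 + J**2 - 572*J)
L(N(-5 - 11))/350617 = (323 + (2/9 - (-5 - 11)/9)**2 - 572*(2/9 - (-5 - 11)/9))/350617 = (323 + (2/9 - 1/9*(-16))**2 - 572*(2/9 - 1/9*(-16)))*(1/350617) = (323 + (2/9 + 16/9)**2 - 572*(2/9 + 16/9))*(1/350617) = (323 + 2**2 - 572*2)*(1/350617) = (323 + 4 - 1144)*(1/350617) = -817*1/350617 = -817/350617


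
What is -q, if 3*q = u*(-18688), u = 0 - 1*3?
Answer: -18688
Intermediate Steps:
u = -3 (u = 0 - 3 = -3)
q = 18688 (q = (-3*(-18688))/3 = (⅓)*56064 = 18688)
-q = -1*18688 = -18688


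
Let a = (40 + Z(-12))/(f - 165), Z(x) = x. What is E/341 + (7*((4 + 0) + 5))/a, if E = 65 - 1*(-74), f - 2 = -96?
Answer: -794315/1364 ≈ -582.34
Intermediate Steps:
f = -94 (f = 2 - 96 = -94)
a = -4/37 (a = (40 - 12)/(-94 - 165) = 28/(-259) = 28*(-1/259) = -4/37 ≈ -0.10811)
E = 139 (E = 65 + 74 = 139)
E/341 + (7*((4 + 0) + 5))/a = 139/341 + (7*((4 + 0) + 5))/(-4/37) = 139*(1/341) + (7*(4 + 5))*(-37/4) = 139/341 + (7*9)*(-37/4) = 139/341 + 63*(-37/4) = 139/341 - 2331/4 = -794315/1364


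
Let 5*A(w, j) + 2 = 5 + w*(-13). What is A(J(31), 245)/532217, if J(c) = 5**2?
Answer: -46/380155 ≈ -0.00012100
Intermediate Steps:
J(c) = 25
A(w, j) = 3/5 - 13*w/5 (A(w, j) = -2/5 + (5 + w*(-13))/5 = -2/5 + (5 - 13*w)/5 = -2/5 + (1 - 13*w/5) = 3/5 - 13*w/5)
A(J(31), 245)/532217 = (3/5 - 13/5*25)/532217 = (3/5 - 65)*(1/532217) = -322/5*1/532217 = -46/380155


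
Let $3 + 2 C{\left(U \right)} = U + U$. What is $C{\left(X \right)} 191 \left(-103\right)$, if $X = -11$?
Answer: $\frac{491825}{2} \approx 2.4591 \cdot 10^{5}$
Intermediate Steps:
$C{\left(U \right)} = - \frac{3}{2} + U$ ($C{\left(U \right)} = - \frac{3}{2} + \frac{U + U}{2} = - \frac{3}{2} + \frac{2 U}{2} = - \frac{3}{2} + U$)
$C{\left(X \right)} 191 \left(-103\right) = \left(- \frac{3}{2} - 11\right) 191 \left(-103\right) = \left(- \frac{25}{2}\right) 191 \left(-103\right) = \left(- \frac{4775}{2}\right) \left(-103\right) = \frac{491825}{2}$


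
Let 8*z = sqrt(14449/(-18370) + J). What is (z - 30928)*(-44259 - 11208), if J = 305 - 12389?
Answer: 1715483376 - 55467*I*sqrt(4078094607730)/146960 ≈ 1.7155e+9 - 7.6219e+5*I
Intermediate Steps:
J = -12084
z = I*sqrt(4078094607730)/146960 (z = sqrt(14449/(-18370) - 12084)/8 = sqrt(14449*(-1/18370) - 12084)/8 = sqrt(-14449/18370 - 12084)/8 = sqrt(-221997529/18370)/8 = (I*sqrt(4078094607730)/18370)/8 = I*sqrt(4078094607730)/146960 ≈ 13.741*I)
(z - 30928)*(-44259 - 11208) = (I*sqrt(4078094607730)/146960 - 30928)*(-44259 - 11208) = (-30928 + I*sqrt(4078094607730)/146960)*(-55467) = 1715483376 - 55467*I*sqrt(4078094607730)/146960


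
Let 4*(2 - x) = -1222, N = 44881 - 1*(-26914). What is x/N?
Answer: 123/28718 ≈ 0.0042830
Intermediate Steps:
N = 71795 (N = 44881 + 26914 = 71795)
x = 615/2 (x = 2 - 1/4*(-1222) = 2 + 611/2 = 615/2 ≈ 307.50)
x/N = (615/2)/71795 = (615/2)*(1/71795) = 123/28718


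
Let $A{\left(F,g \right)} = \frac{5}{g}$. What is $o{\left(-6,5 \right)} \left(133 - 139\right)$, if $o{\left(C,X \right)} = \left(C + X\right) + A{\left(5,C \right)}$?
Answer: $11$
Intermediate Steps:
$o{\left(C,X \right)} = C + X + \frac{5}{C}$ ($o{\left(C,X \right)} = \left(C + X\right) + \frac{5}{C} = C + X + \frac{5}{C}$)
$o{\left(-6,5 \right)} \left(133 - 139\right) = \left(-6 + 5 + \frac{5}{-6}\right) \left(133 - 139\right) = \left(-6 + 5 + 5 \left(- \frac{1}{6}\right)\right) \left(-6\right) = \left(-6 + 5 - \frac{5}{6}\right) \left(-6\right) = \left(- \frac{11}{6}\right) \left(-6\right) = 11$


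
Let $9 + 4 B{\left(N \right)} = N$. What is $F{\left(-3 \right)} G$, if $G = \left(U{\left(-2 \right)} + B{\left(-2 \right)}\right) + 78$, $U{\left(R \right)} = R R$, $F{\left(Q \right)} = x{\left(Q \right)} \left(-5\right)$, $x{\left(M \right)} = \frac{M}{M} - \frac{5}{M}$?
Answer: $- \frac{3170}{3} \approx -1056.7$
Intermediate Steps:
$x{\left(M \right)} = 1 - \frac{5}{M}$
$B{\left(N \right)} = - \frac{9}{4} + \frac{N}{4}$
$F{\left(Q \right)} = - \frac{5 \left(-5 + Q\right)}{Q}$ ($F{\left(Q \right)} = \frac{-5 + Q}{Q} \left(-5\right) = - \frac{5 \left(-5 + Q\right)}{Q}$)
$U{\left(R \right)} = R^{2}$
$G = \frac{317}{4}$ ($G = \left(\left(-2\right)^{2} + \left(- \frac{9}{4} + \frac{1}{4} \left(-2\right)\right)\right) + 78 = \left(4 - \frac{11}{4}\right) + 78 = \frac{5}{4} + 78 = \frac{317}{4} \approx 79.25$)
$F{\left(-3 \right)} G = \left(-5 + \frac{25}{-3}\right) \frac{317}{4} = \left(-5 + 25 \left(- \frac{1}{3}\right)\right) \frac{317}{4} = \left(-5 - \frac{25}{3}\right) \frac{317}{4} = \left(- \frac{40}{3}\right) \frac{317}{4} = - \frac{3170}{3}$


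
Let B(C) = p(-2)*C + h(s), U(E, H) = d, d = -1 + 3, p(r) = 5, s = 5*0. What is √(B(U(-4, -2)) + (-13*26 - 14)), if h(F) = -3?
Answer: I*√345 ≈ 18.574*I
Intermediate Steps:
s = 0
d = 2
U(E, H) = 2
B(C) = -3 + 5*C (B(C) = 5*C - 3 = -3 + 5*C)
√(B(U(-4, -2)) + (-13*26 - 14)) = √((-3 + 5*2) + (-13*26 - 14)) = √((-3 + 10) + (-338 - 14)) = √(7 - 352) = √(-345) = I*√345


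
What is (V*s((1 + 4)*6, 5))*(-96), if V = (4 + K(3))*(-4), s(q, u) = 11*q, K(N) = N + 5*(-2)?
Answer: -380160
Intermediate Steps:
K(N) = -10 + N (K(N) = N - 10 = -10 + N)
V = 12 (V = (4 + (-10 + 3))*(-4) = (4 - 7)*(-4) = -3*(-4) = 12)
(V*s((1 + 4)*6, 5))*(-96) = (12*(11*((1 + 4)*6)))*(-96) = (12*(11*(5*6)))*(-96) = (12*(11*30))*(-96) = (12*330)*(-96) = 3960*(-96) = -380160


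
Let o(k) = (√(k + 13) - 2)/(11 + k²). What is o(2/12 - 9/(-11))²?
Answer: 341257752/2718683881 - 1149984*√60918/2718683881 ≈ 0.021122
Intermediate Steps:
o(k) = (-2 + √(13 + k))/(11 + k²) (o(k) = (√(13 + k) - 2)/(11 + k²) = (-2 + √(13 + k))/(11 + k²))
o(2/12 - 9/(-11))² = ((-2 + √(13 + (2/12 - 9/(-11))))/(11 + (2/12 - 9/(-11))²))² = ((-2 + √(13 + (2*(1/12) - 9*(-1/11))))/(11 + (2*(1/12) - 9*(-1/11))²))² = ((-2 + √(13 + (⅙ + 9/11)))/(11 + (⅙ + 9/11)²))² = ((-2 + √(13 + 65/66))/(11 + (65/66)²))² = ((-2 + √(923/66))/(11 + 4225/4356))² = ((-2 + √60918/66)/(52141/4356))² = (4356*(-2 + √60918/66)/52141)² = (-8712/52141 + 66*√60918/52141)²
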